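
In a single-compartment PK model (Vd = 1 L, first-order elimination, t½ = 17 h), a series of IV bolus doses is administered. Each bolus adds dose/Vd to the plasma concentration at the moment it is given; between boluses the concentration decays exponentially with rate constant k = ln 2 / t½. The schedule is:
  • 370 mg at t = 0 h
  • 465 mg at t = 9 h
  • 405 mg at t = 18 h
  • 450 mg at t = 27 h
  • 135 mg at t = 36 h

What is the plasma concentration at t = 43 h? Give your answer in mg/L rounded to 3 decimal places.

662.319 mg/L

k = ln 2 / 17 = 0.04077 per h
Dose 1 (370 mg at t=0 h): 370·exp(−0.04077·43) = 64.087 mg/L
Dose 2 (465 mg at t=9 h): 465·exp(−0.04077·34) = 116.250 mg/L
Dose 3 (405 mg at t=18 h): 405·exp(−0.04077·25) = 146.138 mg/L
Dose 4 (450 mg at t=27 h): 450·exp(−0.04077·16) = 234.364 mg/L
Dose 5 (135 mg at t=36 h): 135·exp(−0.04077·7) = 101.480 mg/L
C(43) = 64.087 + 116.250 + 146.138 + 234.364 + 101.480 = 662.319 mg/L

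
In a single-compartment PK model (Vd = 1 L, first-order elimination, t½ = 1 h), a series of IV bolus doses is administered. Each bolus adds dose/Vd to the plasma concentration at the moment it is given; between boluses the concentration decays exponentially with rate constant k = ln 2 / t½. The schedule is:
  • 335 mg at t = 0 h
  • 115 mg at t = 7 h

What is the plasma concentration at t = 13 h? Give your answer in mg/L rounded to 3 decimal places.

k = ln 2 / 1 = 0.69315 per h
Dose 1 (335 mg at t=0 h): 335·exp(−0.69315·13) = 0.041 mg/L
Dose 2 (115 mg at t=7 h): 115·exp(−0.69315·6) = 1.797 mg/L
C(13) = 0.041 + 1.797 = 1.838 mg/L

1.838 mg/L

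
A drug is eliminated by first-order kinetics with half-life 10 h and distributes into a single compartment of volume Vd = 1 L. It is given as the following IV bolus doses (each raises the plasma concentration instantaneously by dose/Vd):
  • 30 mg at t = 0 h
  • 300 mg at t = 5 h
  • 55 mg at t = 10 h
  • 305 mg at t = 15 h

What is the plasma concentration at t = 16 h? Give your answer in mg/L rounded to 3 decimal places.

470.713 mg/L

k = ln 2 / 10 = 0.06931 per h
Dose 1 (30 mg at t=0 h): 30·exp(−0.06931·16) = 9.896 mg/L
Dose 2 (300 mg at t=5 h): 300·exp(−0.06931·11) = 139.955 mg/L
Dose 3 (55 mg at t=10 h): 55·exp(−0.06931·6) = 36.286 mg/L
Dose 4 (305 mg at t=15 h): 305·exp(−0.06931·1) = 284.575 mg/L
C(16) = 9.896 + 139.955 + 36.286 + 284.575 = 470.713 mg/L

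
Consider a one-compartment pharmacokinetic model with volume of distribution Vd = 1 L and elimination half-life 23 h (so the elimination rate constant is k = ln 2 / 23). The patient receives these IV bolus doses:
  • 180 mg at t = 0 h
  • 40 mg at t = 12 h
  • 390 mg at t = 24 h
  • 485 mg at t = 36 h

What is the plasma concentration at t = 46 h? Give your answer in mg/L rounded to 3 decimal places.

619.129 mg/L

k = ln 2 / 23 = 0.03014 per h
Dose 1 (180 mg at t=0 h): 180·exp(−0.03014·46) = 45.000 mg/L
Dose 2 (40 mg at t=12 h): 40·exp(−0.03014·34) = 14.357 mg/L
Dose 3 (390 mg at t=24 h): 390·exp(−0.03014·22) = 200.966 mg/L
Dose 4 (485 mg at t=36 h): 485·exp(−0.03014·10) = 358.806 mg/L
C(46) = 45.000 + 14.357 + 200.966 + 358.806 = 619.129 mg/L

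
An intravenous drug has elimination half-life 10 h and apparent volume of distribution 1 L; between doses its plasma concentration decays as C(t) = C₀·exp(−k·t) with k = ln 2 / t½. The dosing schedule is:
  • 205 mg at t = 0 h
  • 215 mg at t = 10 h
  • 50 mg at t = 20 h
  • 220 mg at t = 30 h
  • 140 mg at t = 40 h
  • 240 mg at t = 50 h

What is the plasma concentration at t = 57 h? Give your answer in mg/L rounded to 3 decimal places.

k = ln 2 / 10 = 0.06931 per h
Dose 1 (205 mg at t=0 h): 205·exp(−0.06931·57) = 3.944 mg/L
Dose 2 (215 mg at t=10 h): 215·exp(−0.06931·47) = 8.272 mg/L
Dose 3 (50 mg at t=20 h): 50·exp(−0.06931·37) = 3.847 mg/L
Dose 4 (220 mg at t=30 h): 220·exp(−0.06931·27) = 33.856 mg/L
Dose 5 (140 mg at t=40 h): 140·exp(−0.06931·17) = 43.090 mg/L
Dose 6 (240 mg at t=50 h): 240·exp(−0.06931·7) = 147.737 mg/L
C(57) = 3.944 + 8.272 + 3.847 + 33.856 + 43.090 + 147.737 = 240.746 mg/L

240.746 mg/L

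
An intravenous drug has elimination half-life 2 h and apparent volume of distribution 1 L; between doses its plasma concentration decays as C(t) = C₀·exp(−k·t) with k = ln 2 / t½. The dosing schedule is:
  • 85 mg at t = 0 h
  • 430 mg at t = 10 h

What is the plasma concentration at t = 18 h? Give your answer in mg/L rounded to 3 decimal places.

27.041 mg/L

k = ln 2 / 2 = 0.34657 per h
Dose 1 (85 mg at t=0 h): 85·exp(−0.34657·18) = 0.166 mg/L
Dose 2 (430 mg at t=10 h): 430·exp(−0.34657·8) = 26.875 mg/L
C(18) = 0.166 + 26.875 = 27.041 mg/L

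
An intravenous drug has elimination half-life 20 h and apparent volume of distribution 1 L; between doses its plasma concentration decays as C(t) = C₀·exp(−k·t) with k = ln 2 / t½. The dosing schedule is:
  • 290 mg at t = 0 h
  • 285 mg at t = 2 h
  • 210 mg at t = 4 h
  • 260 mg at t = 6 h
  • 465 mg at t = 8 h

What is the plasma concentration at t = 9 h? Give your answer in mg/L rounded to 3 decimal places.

1295.973 mg/L

k = ln 2 / 20 = 0.03466 per h
Dose 1 (290 mg at t=0 h): 290·exp(−0.03466·9) = 212.292 mg/L
Dose 2 (285 mg at t=2 h): 285·exp(−0.03466·7) = 223.606 mg/L
Dose 3 (210 mg at t=4 h): 210·exp(−0.03466·5) = 176.588 mg/L
Dose 4 (260 mg at t=6 h): 260·exp(−0.03466·3) = 234.325 mg/L
Dose 5 (465 mg at t=8 h): 465·exp(−0.03466·1) = 449.160 mg/L
C(9) = 212.292 + 223.606 + 176.588 + 234.325 + 449.160 = 1295.973 mg/L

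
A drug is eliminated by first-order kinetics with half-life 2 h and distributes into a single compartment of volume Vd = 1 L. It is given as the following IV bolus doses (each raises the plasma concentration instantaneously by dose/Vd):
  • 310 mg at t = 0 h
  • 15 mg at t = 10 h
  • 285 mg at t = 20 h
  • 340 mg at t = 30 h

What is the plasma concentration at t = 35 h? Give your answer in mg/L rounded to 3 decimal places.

k = ln 2 / 2 = 0.34657 per h
Dose 1 (310 mg at t=0 h): 310·exp(−0.34657·35) = 0.002 mg/L
Dose 2 (15 mg at t=10 h): 15·exp(−0.34657·25) = 0.003 mg/L
Dose 3 (285 mg at t=20 h): 285·exp(−0.34657·15) = 1.574 mg/L
Dose 4 (340 mg at t=30 h): 340·exp(−0.34657·5) = 60.104 mg/L
C(35) = 0.002 + 0.003 + 1.574 + 60.104 = 61.683 mg/L

61.683 mg/L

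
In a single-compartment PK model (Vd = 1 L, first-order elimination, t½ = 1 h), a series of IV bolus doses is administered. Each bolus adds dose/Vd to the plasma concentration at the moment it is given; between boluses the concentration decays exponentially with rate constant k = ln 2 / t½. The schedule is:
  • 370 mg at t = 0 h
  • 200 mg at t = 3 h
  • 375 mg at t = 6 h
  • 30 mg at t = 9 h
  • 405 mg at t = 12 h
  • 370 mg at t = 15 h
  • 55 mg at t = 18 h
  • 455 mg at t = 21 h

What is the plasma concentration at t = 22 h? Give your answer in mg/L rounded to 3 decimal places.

234.233 mg/L

k = ln 2 / 1 = 0.69315 per h
Dose 1 (370 mg at t=0 h): 370·exp(−0.69315·22) = 0.000 mg/L
Dose 2 (200 mg at t=3 h): 200·exp(−0.69315·19) = 0.000 mg/L
Dose 3 (375 mg at t=6 h): 375·exp(−0.69315·16) = 0.006 mg/L
Dose 4 (30 mg at t=9 h): 30·exp(−0.69315·13) = 0.004 mg/L
Dose 5 (405 mg at t=12 h): 405·exp(−0.69315·10) = 0.396 mg/L
Dose 6 (370 mg at t=15 h): 370·exp(−0.69315·7) = 2.891 mg/L
Dose 7 (55 mg at t=18 h): 55·exp(−0.69315·4) = 3.438 mg/L
Dose 8 (455 mg at t=21 h): 455·exp(−0.69315·1) = 227.500 mg/L
C(22) = 0.000 + 0.000 + 0.006 + 0.004 + 0.396 + 2.891 + 3.438 + 227.500 = 234.233 mg/L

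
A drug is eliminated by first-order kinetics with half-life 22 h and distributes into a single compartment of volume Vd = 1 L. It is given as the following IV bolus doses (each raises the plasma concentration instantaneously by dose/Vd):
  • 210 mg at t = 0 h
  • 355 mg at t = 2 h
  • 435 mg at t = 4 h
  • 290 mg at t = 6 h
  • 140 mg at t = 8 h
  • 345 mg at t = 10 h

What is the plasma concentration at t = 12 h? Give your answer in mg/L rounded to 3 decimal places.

1428.430 mg/L

k = ln 2 / 22 = 0.03151 per h
Dose 1 (210 mg at t=0 h): 210·exp(−0.03151·12) = 143.887 mg/L
Dose 2 (355 mg at t=2 h): 355·exp(−0.03151·10) = 259.058 mg/L
Dose 3 (435 mg at t=4 h): 435·exp(−0.03151·8) = 338.083 mg/L
Dose 4 (290 mg at t=6 h): 290·exp(−0.03151·6) = 240.048 mg/L
Dose 5 (140 mg at t=8 h): 140·exp(−0.03151·4) = 123.423 mg/L
Dose 6 (345 mg at t=10 h): 345·exp(−0.03151·2) = 323.931 mg/L
C(12) = 143.887 + 259.058 + 338.083 + 240.048 + 123.423 + 323.931 = 1428.430 mg/L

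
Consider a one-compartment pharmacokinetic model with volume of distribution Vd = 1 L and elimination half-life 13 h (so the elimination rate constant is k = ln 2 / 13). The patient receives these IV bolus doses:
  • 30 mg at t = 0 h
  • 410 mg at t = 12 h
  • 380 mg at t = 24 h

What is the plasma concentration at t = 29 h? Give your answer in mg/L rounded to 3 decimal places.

463.091 mg/L

k = ln 2 / 13 = 0.05332 per h
Dose 1 (30 mg at t=0 h): 30·exp(−0.05332·29) = 6.391 mg/L
Dose 2 (410 mg at t=12 h): 410·exp(−0.05332·17) = 165.626 mg/L
Dose 3 (380 mg at t=24 h): 380·exp(−0.05332·5) = 291.074 mg/L
C(29) = 6.391 + 165.626 + 291.074 = 463.091 mg/L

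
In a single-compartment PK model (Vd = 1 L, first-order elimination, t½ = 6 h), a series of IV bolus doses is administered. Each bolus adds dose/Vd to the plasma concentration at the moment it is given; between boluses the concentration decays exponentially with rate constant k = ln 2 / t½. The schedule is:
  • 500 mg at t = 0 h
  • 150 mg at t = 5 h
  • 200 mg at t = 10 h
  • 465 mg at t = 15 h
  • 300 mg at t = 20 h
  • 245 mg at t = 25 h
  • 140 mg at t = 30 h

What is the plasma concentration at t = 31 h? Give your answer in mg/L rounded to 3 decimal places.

k = ln 2 / 6 = 0.11552 per h
Dose 1 (500 mg at t=0 h): 500·exp(−0.11552·31) = 13.920 mg/L
Dose 2 (150 mg at t=5 h): 150·exp(−0.11552·26) = 7.441 mg/L
Dose 3 (200 mg at t=10 h): 200·exp(−0.11552·21) = 17.678 mg/L
Dose 4 (465 mg at t=15 h): 465·exp(−0.11552·16) = 73.233 mg/L
Dose 5 (300 mg at t=20 h): 300·exp(−0.11552·11) = 84.185 mg/L
Dose 6 (245 mg at t=25 h): 245·exp(−0.11552·6) = 122.500 mg/L
Dose 7 (140 mg at t=30 h): 140·exp(−0.11552·1) = 124.726 mg/L
C(31) = 13.920 + 7.441 + 17.678 + 73.233 + 84.185 + 122.500 + 124.726 = 443.682 mg/L

443.682 mg/L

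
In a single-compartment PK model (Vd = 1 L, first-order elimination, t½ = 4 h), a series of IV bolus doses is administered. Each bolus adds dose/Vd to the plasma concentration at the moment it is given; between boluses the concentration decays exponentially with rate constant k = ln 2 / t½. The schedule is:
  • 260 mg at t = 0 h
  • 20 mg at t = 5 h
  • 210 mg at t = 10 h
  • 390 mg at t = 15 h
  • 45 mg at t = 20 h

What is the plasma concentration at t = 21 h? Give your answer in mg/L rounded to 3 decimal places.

k = ln 2 / 4 = 0.17329 per h
Dose 1 (260 mg at t=0 h): 260·exp(−0.17329·21) = 6.832 mg/L
Dose 2 (20 mg at t=5 h): 20·exp(−0.17329·16) = 1.250 mg/L
Dose 3 (210 mg at t=10 h): 210·exp(−0.17329·11) = 31.217 mg/L
Dose 4 (390 mg at t=15 h): 390·exp(−0.17329·6) = 137.886 mg/L
Dose 5 (45 mg at t=20 h): 45·exp(−0.17329·1) = 37.840 mg/L
C(21) = 6.832 + 1.250 + 31.217 + 137.886 + 37.840 = 215.025 mg/L

215.025 mg/L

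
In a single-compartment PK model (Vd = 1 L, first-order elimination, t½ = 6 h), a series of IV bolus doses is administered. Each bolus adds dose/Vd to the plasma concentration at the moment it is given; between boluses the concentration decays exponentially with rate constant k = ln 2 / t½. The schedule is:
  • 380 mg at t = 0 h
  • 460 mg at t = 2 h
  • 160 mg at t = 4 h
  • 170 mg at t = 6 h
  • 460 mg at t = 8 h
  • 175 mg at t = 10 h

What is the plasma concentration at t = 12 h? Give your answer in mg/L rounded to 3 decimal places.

817.066 mg/L

k = ln 2 / 6 = 0.11552 per h
Dose 1 (380 mg at t=0 h): 380·exp(−0.11552·12) = 95.000 mg/L
Dose 2 (460 mg at t=2 h): 460·exp(−0.11552·10) = 144.891 mg/L
Dose 3 (160 mg at t=4 h): 160·exp(−0.11552·8) = 63.496 mg/L
Dose 4 (170 mg at t=6 h): 170·exp(−0.11552·6) = 85.000 mg/L
Dose 5 (460 mg at t=8 h): 460·exp(−0.11552·4) = 289.782 mg/L
Dose 6 (175 mg at t=10 h): 175·exp(−0.11552·2) = 138.898 mg/L
C(12) = 95.000 + 144.891 + 63.496 + 85.000 + 289.782 + 138.898 = 817.066 mg/L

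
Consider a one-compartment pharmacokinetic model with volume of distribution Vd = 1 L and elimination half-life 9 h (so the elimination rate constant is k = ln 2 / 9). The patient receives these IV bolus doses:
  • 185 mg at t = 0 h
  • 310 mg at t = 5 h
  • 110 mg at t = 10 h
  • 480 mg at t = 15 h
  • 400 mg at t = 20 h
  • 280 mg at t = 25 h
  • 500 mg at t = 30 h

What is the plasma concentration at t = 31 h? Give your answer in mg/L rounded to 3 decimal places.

k = ln 2 / 9 = 0.07702 per h
Dose 1 (185 mg at t=0 h): 185·exp(−0.07702·31) = 16.994 mg/L
Dose 2 (310 mg at t=5 h): 310·exp(−0.07702·26) = 41.852 mg/L
Dose 3 (110 mg at t=10 h): 110·exp(−0.07702·21) = 21.827 mg/L
Dose 4 (480 mg at t=15 h): 480·exp(−0.07702·16) = 139.983 mg/L
Dose 5 (400 mg at t=20 h): 400·exp(−0.07702·11) = 171.449 mg/L
Dose 6 (280 mg at t=25 h): 280·exp(−0.07702·6) = 176.389 mg/L
Dose 7 (500 mg at t=30 h): 500·exp(−0.07702·1) = 462.937 mg/L
C(31) = 16.994 + 41.852 + 21.827 + 139.983 + 171.449 + 176.389 + 462.937 = 1031.431 mg/L

1031.431 mg/L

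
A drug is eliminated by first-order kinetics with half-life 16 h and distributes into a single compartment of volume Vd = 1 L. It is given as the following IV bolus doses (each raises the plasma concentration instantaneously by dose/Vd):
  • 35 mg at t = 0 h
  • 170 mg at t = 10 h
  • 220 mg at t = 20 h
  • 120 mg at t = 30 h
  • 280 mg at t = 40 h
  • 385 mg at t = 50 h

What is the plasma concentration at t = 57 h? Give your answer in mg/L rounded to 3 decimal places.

525.051 mg/L

k = ln 2 / 16 = 0.04332 per h
Dose 1 (35 mg at t=0 h): 35·exp(−0.04332·57) = 2.962 mg/L
Dose 2 (170 mg at t=10 h): 170·exp(−0.04332·47) = 22.191 mg/L
Dose 3 (220 mg at t=20 h): 220·exp(−0.04332·37) = 44.288 mg/L
Dose 4 (120 mg at t=30 h): 120·exp(−0.04332·27) = 37.256 mg/L
Dose 5 (280 mg at t=40 h): 280·exp(−0.04332·17) = 134.064 mg/L
Dose 6 (385 mg at t=50 h): 385·exp(−0.04332·7) = 284.289 mg/L
C(57) = 2.962 + 22.191 + 44.288 + 37.256 + 134.064 + 284.289 = 525.051 mg/L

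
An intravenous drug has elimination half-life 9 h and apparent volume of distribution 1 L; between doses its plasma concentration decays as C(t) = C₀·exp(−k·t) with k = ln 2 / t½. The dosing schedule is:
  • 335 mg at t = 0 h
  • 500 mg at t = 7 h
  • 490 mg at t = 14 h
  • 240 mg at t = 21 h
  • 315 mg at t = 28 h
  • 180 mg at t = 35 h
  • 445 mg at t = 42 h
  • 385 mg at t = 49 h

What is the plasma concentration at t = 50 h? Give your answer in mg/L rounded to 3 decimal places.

k = ln 2 / 9 = 0.07702 per h
Dose 1 (335 mg at t=0 h): 335·exp(−0.07702·50) = 7.123 mg/L
Dose 2 (500 mg at t=7 h): 500·exp(−0.07702·43) = 18.227 mg/L
Dose 3 (490 mg at t=14 h): 490·exp(−0.07702·36) = 30.625 mg/L
Dose 4 (240 mg at t=21 h): 240·exp(−0.07702·29) = 25.717 mg/L
Dose 5 (315 mg at t=28 h): 315·exp(−0.07702·22) = 57.871 mg/L
Dose 6 (180 mg at t=35 h): 180·exp(−0.07702·15) = 56.696 mg/L
Dose 7 (445 mg at t=42 h): 445·exp(−0.07702·8) = 240.313 mg/L
Dose 8 (385 mg at t=49 h): 385·exp(−0.07702·1) = 356.462 mg/L
C(50) = 7.123 + 18.227 + 30.625 + 25.717 + 57.871 + 56.696 + 240.313 + 356.462 = 793.035 mg/L

793.035 mg/L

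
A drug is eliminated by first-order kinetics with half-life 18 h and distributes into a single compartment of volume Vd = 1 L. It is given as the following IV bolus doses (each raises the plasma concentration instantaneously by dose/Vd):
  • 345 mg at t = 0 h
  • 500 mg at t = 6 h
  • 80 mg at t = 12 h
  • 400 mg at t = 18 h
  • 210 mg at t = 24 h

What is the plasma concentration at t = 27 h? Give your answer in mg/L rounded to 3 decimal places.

k = ln 2 / 18 = 0.03851 per h
Dose 1 (345 mg at t=0 h): 345·exp(−0.03851·27) = 121.976 mg/L
Dose 2 (500 mg at t=6 h): 500·exp(−0.03851·21) = 222.725 mg/L
Dose 3 (80 mg at t=12 h): 80·exp(−0.03851·15) = 44.898 mg/L
Dose 4 (400 mg at t=18 h): 400·exp(−0.03851·9) = 282.843 mg/L
Dose 5 (210 mg at t=24 h): 210·exp(−0.03851·3) = 187.089 mg/L
C(27) = 121.976 + 222.725 + 44.898 + 282.843 + 187.089 = 859.531 mg/L

859.531 mg/L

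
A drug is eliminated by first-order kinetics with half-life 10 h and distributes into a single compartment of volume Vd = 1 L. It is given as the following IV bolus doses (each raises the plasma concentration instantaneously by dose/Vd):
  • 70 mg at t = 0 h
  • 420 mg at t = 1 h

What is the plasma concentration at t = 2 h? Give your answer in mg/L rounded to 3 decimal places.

k = ln 2 / 10 = 0.06931 per h
Dose 1 (70 mg at t=0 h): 70·exp(−0.06931·2) = 60.939 mg/L
Dose 2 (420 mg at t=1 h): 420·exp(−0.06931·1) = 391.874 mg/L
C(2) = 60.939 + 391.874 = 452.812 mg/L

452.812 mg/L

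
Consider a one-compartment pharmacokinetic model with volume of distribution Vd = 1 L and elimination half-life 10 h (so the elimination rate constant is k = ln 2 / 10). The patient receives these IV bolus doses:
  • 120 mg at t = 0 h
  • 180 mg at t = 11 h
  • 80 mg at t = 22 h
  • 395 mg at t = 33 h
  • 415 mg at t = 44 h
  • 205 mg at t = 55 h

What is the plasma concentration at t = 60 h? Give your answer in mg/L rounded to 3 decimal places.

356.291 mg/L

k = ln 2 / 10 = 0.06931 per h
Dose 1 (120 mg at t=0 h): 120·exp(−0.06931·60) = 1.875 mg/L
Dose 2 (180 mg at t=11 h): 180·exp(−0.06931·49) = 6.029 mg/L
Dose 3 (80 mg at t=22 h): 80·exp(−0.06931·38) = 5.743 mg/L
Dose 4 (395 mg at t=33 h): 395·exp(−0.06931·27) = 60.788 mg/L
Dose 5 (415 mg at t=44 h): 415·exp(−0.06931·16) = 136.899 mg/L
Dose 6 (205 mg at t=55 h): 205·exp(−0.06931·5) = 144.957 mg/L
C(60) = 1.875 + 6.029 + 5.743 + 60.788 + 136.899 + 144.957 = 356.291 mg/L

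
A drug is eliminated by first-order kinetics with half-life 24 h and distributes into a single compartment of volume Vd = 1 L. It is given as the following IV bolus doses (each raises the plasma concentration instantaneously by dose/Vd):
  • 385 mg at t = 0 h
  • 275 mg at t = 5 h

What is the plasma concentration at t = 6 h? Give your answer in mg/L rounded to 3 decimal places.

k = ln 2 / 24 = 0.02888 per h
Dose 1 (385 mg at t=0 h): 385·exp(−0.02888·6) = 323.745 mg/L
Dose 2 (275 mg at t=5 h): 275·exp(−0.02888·1) = 267.171 mg/L
C(6) = 323.745 + 267.171 = 590.916 mg/L

590.916 mg/L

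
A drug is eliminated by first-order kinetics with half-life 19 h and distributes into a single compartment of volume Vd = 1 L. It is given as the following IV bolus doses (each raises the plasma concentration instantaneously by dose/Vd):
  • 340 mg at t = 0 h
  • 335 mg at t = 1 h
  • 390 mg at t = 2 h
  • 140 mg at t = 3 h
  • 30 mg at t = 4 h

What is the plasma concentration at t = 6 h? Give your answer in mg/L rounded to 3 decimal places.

1042.725 mg/L

k = ln 2 / 19 = 0.03648 per h
Dose 1 (340 mg at t=0 h): 340·exp(−0.03648·6) = 273.160 mg/L
Dose 2 (335 mg at t=1 h): 335·exp(−0.03648·5) = 279.143 mg/L
Dose 3 (390 mg at t=2 h): 390·exp(−0.03648·4) = 337.047 mg/L
Dose 4 (140 mg at t=3 h): 140·exp(−0.03648·3) = 125.486 mg/L
Dose 5 (30 mg at t=4 h): 30·exp(−0.03648·2) = 27.889 mg/L
C(6) = 273.160 + 279.143 + 337.047 + 125.486 + 27.889 = 1042.725 mg/L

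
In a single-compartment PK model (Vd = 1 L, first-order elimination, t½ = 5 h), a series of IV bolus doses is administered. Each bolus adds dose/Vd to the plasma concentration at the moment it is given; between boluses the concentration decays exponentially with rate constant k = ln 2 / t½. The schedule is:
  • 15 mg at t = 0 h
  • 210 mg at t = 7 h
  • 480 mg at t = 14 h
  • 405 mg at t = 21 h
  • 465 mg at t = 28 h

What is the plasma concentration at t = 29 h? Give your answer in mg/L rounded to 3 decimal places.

k = ln 2 / 5 = 0.13863 per h
Dose 1 (15 mg at t=0 h): 15·exp(−0.13863·29) = 0.269 mg/L
Dose 2 (210 mg at t=7 h): 210·exp(−0.13863·22) = 9.947 mg/L
Dose 3 (480 mg at t=14 h): 480·exp(−0.13863·15) = 60.000 mg/L
Dose 4 (405 mg at t=21 h): 405·exp(−0.13863·8) = 133.600 mg/L
Dose 5 (465 mg at t=28 h): 465·exp(−0.13863·1) = 404.806 mg/L
C(29) = 0.269 + 9.947 + 60.000 + 133.600 + 404.806 = 608.622 mg/L

608.622 mg/L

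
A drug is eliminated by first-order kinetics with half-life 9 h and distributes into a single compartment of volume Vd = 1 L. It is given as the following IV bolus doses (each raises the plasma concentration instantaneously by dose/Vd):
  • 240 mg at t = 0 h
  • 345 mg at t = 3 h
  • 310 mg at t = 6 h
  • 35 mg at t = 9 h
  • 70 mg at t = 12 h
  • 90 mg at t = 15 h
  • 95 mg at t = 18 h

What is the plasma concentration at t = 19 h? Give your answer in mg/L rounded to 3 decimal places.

k = ln 2 / 9 = 0.07702 per h
Dose 1 (240 mg at t=0 h): 240·exp(−0.07702·19) = 55.552 mg/L
Dose 2 (345 mg at t=3 h): 345·exp(−0.07702·16) = 100.613 mg/L
Dose 3 (310 mg at t=6 h): 310·exp(−0.07702·13) = 113.904 mg/L
Dose 4 (35 mg at t=9 h): 35·exp(−0.07702·10) = 16.203 mg/L
Dose 5 (70 mg at t=12 h): 70·exp(−0.07702·7) = 40.829 mg/L
Dose 6 (90 mg at t=15 h): 90·exp(−0.07702·4) = 66.138 mg/L
Dose 7 (95 mg at t=18 h): 95·exp(−0.07702·1) = 87.958 mg/L
C(19) = 55.552 + 100.613 + 113.904 + 16.203 + 40.829 + 66.138 + 87.958 = 481.198 mg/L

481.198 mg/L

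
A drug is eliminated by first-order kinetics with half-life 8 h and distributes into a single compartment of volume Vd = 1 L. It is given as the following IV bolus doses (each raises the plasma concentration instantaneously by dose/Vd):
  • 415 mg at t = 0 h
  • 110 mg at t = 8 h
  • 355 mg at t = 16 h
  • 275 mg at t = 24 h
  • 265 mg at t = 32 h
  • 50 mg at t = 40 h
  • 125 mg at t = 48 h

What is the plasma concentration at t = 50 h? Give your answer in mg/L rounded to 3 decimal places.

237.750 mg/L

k = ln 2 / 8 = 0.08664 per h
Dose 1 (415 mg at t=0 h): 415·exp(−0.08664·50) = 5.453 mg/L
Dose 2 (110 mg at t=8 h): 110·exp(−0.08664·42) = 2.891 mg/L
Dose 3 (355 mg at t=16 h): 355·exp(−0.08664·34) = 18.657 mg/L
Dose 4 (275 mg at t=24 h): 275·exp(−0.08664·26) = 28.906 mg/L
Dose 5 (265 mg at t=32 h): 265·exp(−0.08664·18) = 55.709 mg/L
Dose 6 (50 mg at t=40 h): 50·exp(−0.08664·10) = 21.022 mg/L
Dose 7 (125 mg at t=48 h): 125·exp(−0.08664·2) = 105.112 mg/L
C(50) = 5.453 + 2.891 + 18.657 + 28.906 + 55.709 + 21.022 + 105.112 = 237.750 mg/L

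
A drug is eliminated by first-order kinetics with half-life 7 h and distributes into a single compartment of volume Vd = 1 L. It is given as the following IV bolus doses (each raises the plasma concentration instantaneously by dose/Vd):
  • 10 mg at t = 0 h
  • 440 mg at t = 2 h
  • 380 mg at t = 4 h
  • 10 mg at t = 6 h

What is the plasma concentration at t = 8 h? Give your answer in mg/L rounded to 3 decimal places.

511.353 mg/L

k = ln 2 / 7 = 0.09902 per h
Dose 1 (10 mg at t=0 h): 10·exp(−0.09902·8) = 4.529 mg/L
Dose 2 (440 mg at t=2 h): 440·exp(−0.09902·6) = 242.900 mg/L
Dose 3 (380 mg at t=4 h): 380·exp(−0.09902·4) = 255.721 mg/L
Dose 4 (10 mg at t=6 h): 10·exp(−0.09902·2) = 8.203 mg/L
C(8) = 4.529 + 242.900 + 255.721 + 8.203 = 511.353 mg/L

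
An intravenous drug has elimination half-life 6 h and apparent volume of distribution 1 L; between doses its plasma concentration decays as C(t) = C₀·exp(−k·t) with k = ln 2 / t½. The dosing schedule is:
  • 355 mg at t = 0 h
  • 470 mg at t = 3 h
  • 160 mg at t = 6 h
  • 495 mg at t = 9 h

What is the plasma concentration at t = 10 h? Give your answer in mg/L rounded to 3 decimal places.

862.968 mg/L

k = ln 2 / 6 = 0.11552 per h
Dose 1 (355 mg at t=0 h): 355·exp(−0.11552·10) = 111.818 mg/L
Dose 2 (470 mg at t=3 h): 470·exp(−0.11552·7) = 209.361 mg/L
Dose 3 (160 mg at t=6 h): 160·exp(−0.11552·4) = 100.794 mg/L
Dose 4 (495 mg at t=9 h): 495·exp(−0.11552·1) = 440.995 mg/L
C(10) = 111.818 + 209.361 + 100.794 + 440.995 = 862.968 mg/L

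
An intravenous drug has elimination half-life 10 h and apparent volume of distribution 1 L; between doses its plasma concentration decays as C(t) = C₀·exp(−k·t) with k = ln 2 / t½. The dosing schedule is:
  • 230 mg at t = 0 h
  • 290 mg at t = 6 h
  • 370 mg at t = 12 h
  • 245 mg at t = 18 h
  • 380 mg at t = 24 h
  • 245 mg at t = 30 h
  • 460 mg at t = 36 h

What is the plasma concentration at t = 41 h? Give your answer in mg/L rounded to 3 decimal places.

k = ln 2 / 10 = 0.06931 per h
Dose 1 (230 mg at t=0 h): 230·exp(−0.06931·41) = 13.412 mg/L
Dose 2 (290 mg at t=6 h): 290·exp(−0.06931·35) = 25.633 mg/L
Dose 3 (370 mg at t=12 h): 370·exp(−0.06931·29) = 49.570 mg/L
Dose 4 (245 mg at t=18 h): 245·exp(−0.06931·23) = 49.750 mg/L
Dose 5 (380 mg at t=24 h): 380·exp(−0.06931·17) = 116.959 mg/L
Dose 6 (245 mg at t=30 h): 245·exp(−0.06931·11) = 114.297 mg/L
Dose 7 (460 mg at t=36 h): 460·exp(−0.06931·5) = 325.269 mg/L
C(41) = 13.412 + 25.633 + 49.570 + 49.750 + 116.959 + 114.297 + 325.269 = 694.889 mg/L

694.889 mg/L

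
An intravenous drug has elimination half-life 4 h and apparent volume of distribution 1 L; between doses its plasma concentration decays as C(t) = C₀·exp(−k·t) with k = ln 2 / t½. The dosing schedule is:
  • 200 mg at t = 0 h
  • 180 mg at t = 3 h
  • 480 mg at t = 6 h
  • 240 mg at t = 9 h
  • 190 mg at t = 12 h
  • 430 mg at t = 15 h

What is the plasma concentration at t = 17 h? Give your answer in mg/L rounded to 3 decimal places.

541.715 mg/L

k = ln 2 / 4 = 0.17329 per h
Dose 1 (200 mg at t=0 h): 200·exp(−0.17329·17) = 10.511 mg/L
Dose 2 (180 mg at t=3 h): 180·exp(−0.17329·14) = 15.910 mg/L
Dose 3 (480 mg at t=6 h): 480·exp(−0.17329·11) = 71.352 mg/L
Dose 4 (240 mg at t=9 h): 240·exp(−0.17329·8) = 60.000 mg/L
Dose 5 (190 mg at t=12 h): 190·exp(−0.17329·5) = 79.885 mg/L
Dose 6 (430 mg at t=15 h): 430·exp(−0.17329·2) = 304.056 mg/L
C(17) = 10.511 + 15.910 + 71.352 + 60.000 + 79.885 + 304.056 = 541.715 mg/L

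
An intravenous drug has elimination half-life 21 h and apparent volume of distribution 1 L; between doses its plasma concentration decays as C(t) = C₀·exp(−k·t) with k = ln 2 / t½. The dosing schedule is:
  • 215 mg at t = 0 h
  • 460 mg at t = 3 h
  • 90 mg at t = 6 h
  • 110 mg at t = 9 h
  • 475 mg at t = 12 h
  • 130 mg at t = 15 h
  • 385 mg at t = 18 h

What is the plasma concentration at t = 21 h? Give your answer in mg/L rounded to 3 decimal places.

1298.592 mg/L

k = ln 2 / 21 = 0.03301 per h
Dose 1 (215 mg at t=0 h): 215·exp(−0.03301·21) = 107.500 mg/L
Dose 2 (460 mg at t=3 h): 460·exp(−0.03301·18) = 253.941 mg/L
Dose 3 (90 mg at t=6 h): 90·exp(−0.03301·15) = 54.856 mg/L
Dose 4 (110 mg at t=9 h): 110·exp(−0.03301·12) = 74.025 mg/L
Dose 5 (475 mg at t=12 h): 475·exp(−0.03301·9) = 352.924 mg/L
Dose 6 (130 mg at t=15 h): 130·exp(−0.03301·6) = 106.644 mg/L
Dose 7 (385 mg at t=18 h): 385·exp(−0.03301·3) = 348.704 mg/L
C(21) = 107.500 + 253.941 + 54.856 + 74.025 + 352.924 + 106.644 + 348.704 = 1298.592 mg/L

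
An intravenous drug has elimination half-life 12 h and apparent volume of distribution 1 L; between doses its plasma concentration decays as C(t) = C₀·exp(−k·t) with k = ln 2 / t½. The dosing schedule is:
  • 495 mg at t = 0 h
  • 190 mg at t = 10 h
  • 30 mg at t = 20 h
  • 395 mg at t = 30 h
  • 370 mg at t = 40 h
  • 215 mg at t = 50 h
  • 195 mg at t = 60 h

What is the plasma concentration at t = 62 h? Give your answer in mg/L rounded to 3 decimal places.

k = ln 2 / 12 = 0.05776 per h
Dose 1 (495 mg at t=0 h): 495·exp(−0.05776·62) = 13.781 mg/L
Dose 2 (190 mg at t=10 h): 190·exp(−0.05776·52) = 9.425 mg/L
Dose 3 (30 mg at t=20 h): 30·exp(−0.05776·42) = 2.652 mg/L
Dose 4 (395 mg at t=30 h): 395·exp(−0.05776·32) = 62.209 mg/L
Dose 5 (370 mg at t=40 h): 370·exp(−0.05776·22) = 103.828 mg/L
Dose 6 (215 mg at t=50 h): 215·exp(−0.05776·12) = 107.500 mg/L
Dose 7 (195 mg at t=60 h): 195·exp(−0.05776·2) = 173.725 mg/L
C(62) = 13.781 + 9.425 + 2.652 + 62.209 + 103.828 + 107.500 + 173.725 = 473.120 mg/L

473.120 mg/L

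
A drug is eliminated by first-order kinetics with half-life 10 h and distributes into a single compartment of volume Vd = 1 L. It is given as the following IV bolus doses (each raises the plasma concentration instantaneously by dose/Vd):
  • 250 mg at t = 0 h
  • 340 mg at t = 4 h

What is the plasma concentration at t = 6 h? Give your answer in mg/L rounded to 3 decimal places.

460.926 mg/L

k = ln 2 / 10 = 0.06931 per h
Dose 1 (250 mg at t=0 h): 250·exp(−0.06931·6) = 164.938 mg/L
Dose 2 (340 mg at t=4 h): 340·exp(−0.06931·2) = 295.987 mg/L
C(6) = 164.938 + 295.987 = 460.926 mg/L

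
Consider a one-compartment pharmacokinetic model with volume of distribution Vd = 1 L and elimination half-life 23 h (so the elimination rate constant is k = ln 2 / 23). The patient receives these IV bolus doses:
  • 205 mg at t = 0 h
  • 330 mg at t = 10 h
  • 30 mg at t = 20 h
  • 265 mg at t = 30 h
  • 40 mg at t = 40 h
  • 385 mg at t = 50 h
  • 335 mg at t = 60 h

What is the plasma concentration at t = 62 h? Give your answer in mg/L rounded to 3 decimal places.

k = ln 2 / 23 = 0.03014 per h
Dose 1 (205 mg at t=0 h): 205·exp(−0.03014·62) = 31.643 mg/L
Dose 2 (330 mg at t=10 h): 330·exp(−0.03014·52) = 68.853 mg/L
Dose 3 (30 mg at t=20 h): 30·exp(−0.03014·42) = 8.461 mg/L
Dose 4 (265 mg at t=30 h): 265·exp(−0.03014·32) = 101.023 mg/L
Dose 5 (40 mg at t=40 h): 40·exp(−0.03014·22) = 20.612 mg/L
Dose 6 (385 mg at t=50 h): 385·exp(−0.03014·12) = 268.165 mg/L
Dose 7 (335 mg at t=60 h): 335·exp(−0.03014·2) = 315.405 mg/L
C(62) = 31.643 + 68.853 + 8.461 + 101.023 + 20.612 + 268.165 + 315.405 = 814.162 mg/L

814.162 mg/L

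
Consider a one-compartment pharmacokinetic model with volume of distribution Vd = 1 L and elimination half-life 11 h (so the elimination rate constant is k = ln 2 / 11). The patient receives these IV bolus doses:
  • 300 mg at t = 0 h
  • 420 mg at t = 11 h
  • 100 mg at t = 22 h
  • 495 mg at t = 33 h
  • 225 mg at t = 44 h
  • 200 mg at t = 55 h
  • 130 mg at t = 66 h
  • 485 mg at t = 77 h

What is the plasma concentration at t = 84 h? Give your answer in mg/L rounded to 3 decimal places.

k = ln 2 / 11 = 0.06301 per h
Dose 1 (300 mg at t=0 h): 300·exp(−0.06301·84) = 1.508 mg/L
Dose 2 (420 mg at t=11 h): 420·exp(−0.06301·73) = 4.222 mg/L
Dose 3 (100 mg at t=22 h): 100·exp(−0.06301·62) = 2.010 mg/L
Dose 4 (495 mg at t=33 h): 495·exp(−0.06301·51) = 19.903 mg/L
Dose 5 (225 mg at t=44 h): 225·exp(−0.06301·40) = 18.094 mg/L
Dose 6 (200 mg at t=55 h): 200·exp(−0.06301·29) = 32.167 mg/L
Dose 7 (130 mg at t=66 h): 130·exp(−0.06301·18) = 41.817 mg/L
Dose 8 (485 mg at t=77 h): 485·exp(−0.06301·7) = 312.016 mg/L
C(84) = 1.508 + 4.222 + 2.010 + 19.903 + 18.094 + 32.167 + 41.817 + 312.016 = 431.736 mg/L

431.736 mg/L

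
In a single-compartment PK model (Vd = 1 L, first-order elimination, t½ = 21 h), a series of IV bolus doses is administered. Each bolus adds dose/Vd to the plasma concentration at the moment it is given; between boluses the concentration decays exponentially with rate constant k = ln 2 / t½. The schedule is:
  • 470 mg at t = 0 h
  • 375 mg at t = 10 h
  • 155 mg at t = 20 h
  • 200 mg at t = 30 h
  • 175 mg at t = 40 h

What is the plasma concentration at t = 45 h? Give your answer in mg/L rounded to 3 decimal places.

k = ln 2 / 21 = 0.03301 per h
Dose 1 (470 mg at t=0 h): 470·exp(−0.03301·45) = 106.423 mg/L
Dose 2 (375 mg at t=10 h): 375·exp(−0.03301·35) = 118.118 mg/L
Dose 3 (155 mg at t=20 h): 155·exp(−0.03301·25) = 67.915 mg/L
Dose 4 (200 mg at t=30 h): 200·exp(−0.03301·15) = 121.901 mg/L
Dose 5 (175 mg at t=40 h): 175·exp(−0.03301·5) = 148.376 mg/L
C(45) = 106.423 + 118.118 + 67.915 + 121.901 + 148.376 = 562.732 mg/L

562.732 mg/L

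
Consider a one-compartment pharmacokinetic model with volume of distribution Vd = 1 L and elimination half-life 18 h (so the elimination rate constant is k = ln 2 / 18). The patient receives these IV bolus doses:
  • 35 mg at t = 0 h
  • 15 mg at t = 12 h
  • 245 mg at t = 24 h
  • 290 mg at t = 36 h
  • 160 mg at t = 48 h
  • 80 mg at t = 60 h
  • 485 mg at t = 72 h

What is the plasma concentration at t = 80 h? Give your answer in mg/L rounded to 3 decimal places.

524.441 mg/L

k = ln 2 / 18 = 0.03851 per h
Dose 1 (35 mg at t=0 h): 35·exp(−0.03851·80) = 1.608 mg/L
Dose 2 (15 mg at t=12 h): 15·exp(−0.03851·68) = 1.094 mg/L
Dose 3 (245 mg at t=24 h): 245·exp(−0.03851·56) = 28.355 mg/L
Dose 4 (290 mg at t=36 h): 290·exp(−0.03851·44) = 53.278 mg/L
Dose 5 (160 mg at t=48 h): 160·exp(−0.03851·32) = 46.661 mg/L
Dose 6 (80 mg at t=60 h): 80·exp(−0.03851·20) = 37.035 mg/L
Dose 7 (485 mg at t=72 h): 485·exp(−0.03851·8) = 356.411 mg/L
C(80) = 1.608 + 1.094 + 28.355 + 53.278 + 46.661 + 37.035 + 356.411 = 524.441 mg/L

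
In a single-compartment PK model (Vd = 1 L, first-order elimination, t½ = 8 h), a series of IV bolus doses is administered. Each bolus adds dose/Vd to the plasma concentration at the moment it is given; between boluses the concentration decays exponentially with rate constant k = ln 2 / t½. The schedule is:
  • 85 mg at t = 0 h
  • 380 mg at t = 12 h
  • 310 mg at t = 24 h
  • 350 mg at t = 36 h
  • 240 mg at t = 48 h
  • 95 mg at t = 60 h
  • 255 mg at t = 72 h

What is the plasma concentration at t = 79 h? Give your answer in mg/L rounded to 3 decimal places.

186.021 mg/L

k = ln 2 / 8 = 0.08664 per h
Dose 1 (85 mg at t=0 h): 85·exp(−0.08664·79) = 0.091 mg/L
Dose 2 (380 mg at t=12 h): 380·exp(−0.08664·67) = 1.145 mg/L
Dose 3 (310 mg at t=24 h): 310·exp(−0.08664·55) = 2.641 mg/L
Dose 4 (350 mg at t=36 h): 350·exp(−0.08664·43) = 8.434 mg/L
Dose 5 (240 mg at t=48 h): 240·exp(−0.08664·31) = 16.358 mg/L
Dose 6 (95 mg at t=60 h): 95·exp(−0.08664·19) = 18.314 mg/L
Dose 7 (255 mg at t=72 h): 255·exp(−0.08664·7) = 139.040 mg/L
C(79) = 0.091 + 1.145 + 2.641 + 8.434 + 16.358 + 18.314 + 139.040 = 186.021 mg/L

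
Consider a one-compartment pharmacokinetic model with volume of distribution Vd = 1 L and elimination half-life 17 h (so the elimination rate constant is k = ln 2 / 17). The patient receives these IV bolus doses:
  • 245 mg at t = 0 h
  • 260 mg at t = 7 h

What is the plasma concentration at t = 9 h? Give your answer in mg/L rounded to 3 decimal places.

409.384 mg/L

k = ln 2 / 17 = 0.04077 per h
Dose 1 (245 mg at t=0 h): 245·exp(−0.04077·9) = 169.745 mg/L
Dose 2 (260 mg at t=7 h): 260·exp(−0.04077·2) = 239.639 mg/L
C(9) = 169.745 + 239.639 = 409.384 mg/L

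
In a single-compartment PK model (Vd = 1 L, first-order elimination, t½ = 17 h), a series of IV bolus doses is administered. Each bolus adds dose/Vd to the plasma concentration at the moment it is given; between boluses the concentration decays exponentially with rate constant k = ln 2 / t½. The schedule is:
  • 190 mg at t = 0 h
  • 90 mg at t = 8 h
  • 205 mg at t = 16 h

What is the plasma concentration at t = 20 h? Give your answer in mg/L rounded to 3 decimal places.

k = ln 2 / 17 = 0.04077 per h
Dose 1 (190 mg at t=0 h): 190·exp(−0.04077·20) = 84.062 mg/L
Dose 2 (90 mg at t=8 h): 90·exp(−0.04077·12) = 55.176 mg/L
Dose 3 (205 mg at t=16 h): 205·exp(−0.04077·4) = 174.150 mg/L
C(20) = 84.062 + 55.176 + 174.150 = 313.388 mg/L

313.388 mg/L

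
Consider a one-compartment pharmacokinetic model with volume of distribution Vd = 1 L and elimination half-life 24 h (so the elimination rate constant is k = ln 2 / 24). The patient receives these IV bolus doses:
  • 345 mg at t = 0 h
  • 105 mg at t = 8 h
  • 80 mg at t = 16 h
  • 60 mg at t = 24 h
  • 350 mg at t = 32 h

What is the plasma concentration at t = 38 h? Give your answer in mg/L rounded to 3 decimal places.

k = ln 2 / 24 = 0.02888 per h
Dose 1 (345 mg at t=0 h): 345·exp(−0.02888·38) = 115.130 mg/L
Dose 2 (105 mg at t=8 h): 105·exp(−0.02888·30) = 44.147 mg/L
Dose 3 (80 mg at t=16 h): 80·exp(−0.02888·22) = 42.379 mg/L
Dose 4 (60 mg at t=24 h): 60·exp(−0.02888·14) = 40.045 mg/L
Dose 5 (350 mg at t=32 h): 350·exp(−0.02888·6) = 294.314 mg/L
C(38) = 115.130 + 44.147 + 42.379 + 40.045 + 294.314 = 536.014 mg/L

536.014 mg/L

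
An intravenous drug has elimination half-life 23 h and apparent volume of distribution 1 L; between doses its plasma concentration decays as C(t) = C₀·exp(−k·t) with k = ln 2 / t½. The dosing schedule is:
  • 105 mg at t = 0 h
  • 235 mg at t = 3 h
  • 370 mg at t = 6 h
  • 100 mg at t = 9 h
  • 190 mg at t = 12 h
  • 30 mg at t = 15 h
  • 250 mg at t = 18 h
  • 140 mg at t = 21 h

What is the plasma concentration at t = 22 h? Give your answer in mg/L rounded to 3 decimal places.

1005.004 mg/L

k = ln 2 / 23 = 0.03014 per h
Dose 1 (105 mg at t=0 h): 105·exp(−0.03014·22) = 54.106 mg/L
Dose 2 (235 mg at t=3 h): 235·exp(−0.03014·19) = 132.553 mg/L
Dose 3 (370 mg at t=6 h): 370·exp(−0.03014·16) = 228.449 mg/L
Dose 4 (100 mg at t=9 h): 100·exp(−0.03014·13) = 67.585 mg/L
Dose 5 (190 mg at t=12 h): 190·exp(−0.03014·10) = 140.563 mg/L
Dose 6 (30 mg at t=15 h): 30·exp(−0.03014·7) = 24.294 mg/L
Dose 7 (250 mg at t=18 h): 250·exp(−0.03014·4) = 221.609 mg/L
Dose 8 (140 mg at t=21 h): 140·exp(−0.03014·1) = 135.844 mg/L
C(22) = 54.106 + 132.553 + 228.449 + 67.585 + 140.563 + 24.294 + 221.609 + 135.844 = 1005.004 mg/L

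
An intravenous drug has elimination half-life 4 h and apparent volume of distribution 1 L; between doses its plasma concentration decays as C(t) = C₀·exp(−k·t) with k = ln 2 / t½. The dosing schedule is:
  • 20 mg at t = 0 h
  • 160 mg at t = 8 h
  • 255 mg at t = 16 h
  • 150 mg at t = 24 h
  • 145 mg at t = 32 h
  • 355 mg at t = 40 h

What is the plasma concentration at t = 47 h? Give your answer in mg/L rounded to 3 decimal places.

k = ln 2 / 4 = 0.17329 per h
Dose 1 (20 mg at t=0 h): 20·exp(−0.17329·47) = 0.006 mg/L
Dose 2 (160 mg at t=8 h): 160·exp(−0.17329·39) = 0.186 mg/L
Dose 3 (255 mg at t=16 h): 255·exp(−0.17329·31) = 1.185 mg/L
Dose 4 (150 mg at t=24 h): 150·exp(−0.17329·23) = 2.787 mg/L
Dose 5 (145 mg at t=32 h): 145·exp(−0.17329·15) = 10.777 mg/L
Dose 6 (355 mg at t=40 h): 355·exp(−0.17329·7) = 105.542 mg/L
C(47) = 0.006 + 0.186 + 1.185 + 2.787 + 10.777 + 105.542 = 120.483 mg/L

120.483 mg/L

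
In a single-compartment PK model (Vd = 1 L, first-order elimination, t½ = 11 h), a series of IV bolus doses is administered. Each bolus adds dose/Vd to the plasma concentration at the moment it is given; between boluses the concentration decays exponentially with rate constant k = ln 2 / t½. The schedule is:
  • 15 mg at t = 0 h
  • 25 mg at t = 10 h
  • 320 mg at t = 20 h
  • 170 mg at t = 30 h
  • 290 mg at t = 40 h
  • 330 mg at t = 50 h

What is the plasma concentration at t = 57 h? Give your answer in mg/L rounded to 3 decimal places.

375.459 mg/L

k = ln 2 / 11 = 0.06301 per h
Dose 1 (15 mg at t=0 h): 15·exp(−0.06301·57) = 0.413 mg/L
Dose 2 (25 mg at t=10 h): 25·exp(−0.06301·47) = 1.293 mg/L
Dose 3 (320 mg at t=20 h): 320·exp(−0.06301·37) = 31.088 mg/L
Dose 4 (170 mg at t=30 h): 170·exp(−0.06301·27) = 31.014 mg/L
Dose 5 (290 mg at t=40 h): 290·exp(−0.06301·17) = 99.350 mg/L
Dose 6 (330 mg at t=50 h): 330·exp(−0.06301·7) = 212.300 mg/L
C(57) = 0.413 + 1.293 + 31.088 + 31.014 + 99.350 + 212.300 = 375.459 mg/L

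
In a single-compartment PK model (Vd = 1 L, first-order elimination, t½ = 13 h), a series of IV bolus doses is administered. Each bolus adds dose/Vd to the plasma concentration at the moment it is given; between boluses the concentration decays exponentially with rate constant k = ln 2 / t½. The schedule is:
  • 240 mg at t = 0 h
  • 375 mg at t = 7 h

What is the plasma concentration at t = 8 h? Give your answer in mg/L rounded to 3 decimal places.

512.190 mg/L

k = ln 2 / 13 = 0.05332 per h
Dose 1 (240 mg at t=0 h): 240·exp(−0.05332·8) = 156.661 mg/L
Dose 2 (375 mg at t=7 h): 375·exp(−0.05332·1) = 355.529 mg/L
C(8) = 156.661 + 355.529 = 512.190 mg/L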